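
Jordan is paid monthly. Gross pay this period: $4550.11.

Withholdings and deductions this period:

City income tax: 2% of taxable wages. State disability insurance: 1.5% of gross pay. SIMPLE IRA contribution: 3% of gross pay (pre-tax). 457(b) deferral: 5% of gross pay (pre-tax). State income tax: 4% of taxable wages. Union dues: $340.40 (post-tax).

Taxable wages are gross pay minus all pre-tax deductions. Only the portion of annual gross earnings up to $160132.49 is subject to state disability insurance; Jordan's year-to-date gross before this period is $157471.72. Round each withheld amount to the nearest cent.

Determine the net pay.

$3554.63

457(b) deferral: $4550.11 × 0.05 = $227.51
SIMPLE IRA contribution: $4550.11 × 0.03 = $136.50
Pre-tax total = $227.51 + $136.50 = $364.01
Taxable wages = $4550.11 − $364.01 = $4186.10
City income tax: $4186.10 × 0.02 = $83.72
State income tax: $4186.10 × 0.04 = $167.44
State disability insurance: only $160132.49 − $157471.72 = $2660.77 of this check is subject → $2660.77 × 0.015 = $39.91
Union dues: $340.40
Total deductions = $227.51 + $136.50 + $83.72 + $167.44 + $39.91 + $340.40 = $995.48
Net pay = $4550.11 − $995.48 = $3554.63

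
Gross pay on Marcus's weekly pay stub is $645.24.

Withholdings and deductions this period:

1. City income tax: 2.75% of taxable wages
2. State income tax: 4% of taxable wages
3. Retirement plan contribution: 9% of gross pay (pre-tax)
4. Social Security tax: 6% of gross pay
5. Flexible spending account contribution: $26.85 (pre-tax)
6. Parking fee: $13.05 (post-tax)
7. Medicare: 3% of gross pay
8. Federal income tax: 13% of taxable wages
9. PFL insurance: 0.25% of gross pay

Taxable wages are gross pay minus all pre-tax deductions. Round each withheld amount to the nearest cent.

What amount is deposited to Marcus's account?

Flexible spending account contribution: $26.85
Retirement plan contribution: $645.24 × 0.09 = $58.07
Pre-tax total = $26.85 + $58.07 = $84.92
Taxable wages = $645.24 − $84.92 = $560.32
City income tax: $560.32 × 0.0275 = $15.41
Federal income tax: $560.32 × 0.13 = $72.84
State income tax: $560.32 × 0.04 = $22.41
PFL insurance: $645.24 × 0.0025 = $1.61
Social Security tax: $645.24 × 0.06 = $38.71
Medicare: $645.24 × 0.03 = $19.36
Parking fee: $13.05
Total deductions = $26.85 + $58.07 + $15.41 + $72.84 + $22.41 + $1.61 + $38.71 + $19.36 + $13.05 = $268.31
Net pay = $645.24 − $268.31 = $376.93

$376.93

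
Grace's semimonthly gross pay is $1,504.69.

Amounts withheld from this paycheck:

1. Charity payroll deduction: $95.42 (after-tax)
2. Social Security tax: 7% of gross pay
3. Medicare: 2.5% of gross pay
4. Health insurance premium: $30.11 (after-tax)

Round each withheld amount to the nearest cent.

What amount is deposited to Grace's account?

$1,236.21

Medicare: $1,504.69 × 0.025 = $37.62
Social Security tax: $1,504.69 × 0.07 = $105.33
Charity payroll deduction: $95.42
Health insurance premium: $30.11
Total deductions = $37.62 + $105.33 + $95.42 + $30.11 = $268.48
Net pay = $1,504.69 − $268.48 = $1,236.21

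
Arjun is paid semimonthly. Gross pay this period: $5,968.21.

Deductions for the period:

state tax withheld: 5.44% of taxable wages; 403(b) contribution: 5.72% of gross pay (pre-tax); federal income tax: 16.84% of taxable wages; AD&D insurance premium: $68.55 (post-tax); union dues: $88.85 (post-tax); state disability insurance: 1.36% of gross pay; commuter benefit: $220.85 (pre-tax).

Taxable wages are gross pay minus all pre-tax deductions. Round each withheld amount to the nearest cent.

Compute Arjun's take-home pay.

403(b) contribution: $5,968.21 × 0.0572 = $341.38
Commuter benefit: $220.85
Pre-tax total = $341.38 + $220.85 = $562.23
Taxable wages = $5,968.21 − $562.23 = $5,405.98
Federal income tax: $5,405.98 × 0.1684 = $910.37
State tax withheld: $5,405.98 × 0.0544 = $294.09
State disability insurance: $5,968.21 × 0.0136 = $81.17
AD&D insurance premium: $68.55
Union dues: $88.85
Total deductions = $341.38 + $220.85 + $910.37 + $294.09 + $81.17 + $68.55 + $88.85 = $2,005.26
Net pay = $5,968.21 − $2,005.26 = $3,962.95

$3,962.95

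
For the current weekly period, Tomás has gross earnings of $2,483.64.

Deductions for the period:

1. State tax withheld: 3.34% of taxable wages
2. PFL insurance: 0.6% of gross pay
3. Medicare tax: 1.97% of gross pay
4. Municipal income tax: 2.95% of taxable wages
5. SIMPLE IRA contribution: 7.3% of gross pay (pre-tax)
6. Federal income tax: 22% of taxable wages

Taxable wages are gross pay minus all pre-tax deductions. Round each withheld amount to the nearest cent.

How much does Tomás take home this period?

$1,587.17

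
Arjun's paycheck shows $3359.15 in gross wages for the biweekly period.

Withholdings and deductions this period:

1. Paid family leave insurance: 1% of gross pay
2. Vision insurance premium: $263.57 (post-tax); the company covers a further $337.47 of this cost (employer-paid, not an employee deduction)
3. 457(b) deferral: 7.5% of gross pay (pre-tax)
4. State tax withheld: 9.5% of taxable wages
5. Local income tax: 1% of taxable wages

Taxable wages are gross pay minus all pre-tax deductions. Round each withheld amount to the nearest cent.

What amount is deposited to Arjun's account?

457(b) deferral: $3359.15 × 0.075 = $251.94
Taxable wages = $3359.15 − $251.94 = $3107.21
State tax withheld: $3107.21 × 0.095 = $295.18
Local income tax: $3107.21 × 0.01 = $31.07
Paid family leave insurance: $3359.15 × 0.01 = $33.59
Vision insurance premium: $263.57
(Employer's $337.47 toward vision insurance premium is not withheld from the employee.)
Total deductions = $251.94 + $295.18 + $31.07 + $33.59 + $263.57 = $875.35
Net pay = $3359.15 − $875.35 = $2483.80

$2483.80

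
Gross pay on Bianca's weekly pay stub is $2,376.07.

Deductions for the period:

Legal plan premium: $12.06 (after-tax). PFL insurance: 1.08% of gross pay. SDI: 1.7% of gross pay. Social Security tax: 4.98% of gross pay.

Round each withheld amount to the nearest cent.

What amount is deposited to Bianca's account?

$2,179.63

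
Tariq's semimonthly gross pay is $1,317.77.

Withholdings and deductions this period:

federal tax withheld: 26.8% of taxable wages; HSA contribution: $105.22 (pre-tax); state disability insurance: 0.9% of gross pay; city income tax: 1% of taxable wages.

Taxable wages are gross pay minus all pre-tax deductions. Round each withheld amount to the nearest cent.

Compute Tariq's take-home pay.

$863.60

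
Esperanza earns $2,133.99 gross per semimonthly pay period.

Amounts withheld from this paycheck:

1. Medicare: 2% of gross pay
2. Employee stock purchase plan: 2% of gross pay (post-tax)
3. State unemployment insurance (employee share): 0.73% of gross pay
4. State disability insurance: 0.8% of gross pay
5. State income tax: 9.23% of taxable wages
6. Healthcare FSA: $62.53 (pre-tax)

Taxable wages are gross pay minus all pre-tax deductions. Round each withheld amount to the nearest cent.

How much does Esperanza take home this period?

$1,762.25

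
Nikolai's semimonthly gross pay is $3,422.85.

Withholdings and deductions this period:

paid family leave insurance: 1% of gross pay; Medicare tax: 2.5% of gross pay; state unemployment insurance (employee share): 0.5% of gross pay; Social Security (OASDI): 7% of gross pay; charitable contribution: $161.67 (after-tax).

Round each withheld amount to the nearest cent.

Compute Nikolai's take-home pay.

Social Security (OASDI): $3,422.85 × 0.07 = $239.60
Medicare tax: $3,422.85 × 0.025 = $85.57
Paid family leave insurance: $3,422.85 × 0.01 = $34.23
State unemployment insurance (employee share): $3,422.85 × 0.005 = $17.11
Charitable contribution: $161.67
Total deductions = $239.60 + $85.57 + $34.23 + $17.11 + $161.67 = $538.18
Net pay = $3,422.85 − $538.18 = $2,884.67

$2,884.67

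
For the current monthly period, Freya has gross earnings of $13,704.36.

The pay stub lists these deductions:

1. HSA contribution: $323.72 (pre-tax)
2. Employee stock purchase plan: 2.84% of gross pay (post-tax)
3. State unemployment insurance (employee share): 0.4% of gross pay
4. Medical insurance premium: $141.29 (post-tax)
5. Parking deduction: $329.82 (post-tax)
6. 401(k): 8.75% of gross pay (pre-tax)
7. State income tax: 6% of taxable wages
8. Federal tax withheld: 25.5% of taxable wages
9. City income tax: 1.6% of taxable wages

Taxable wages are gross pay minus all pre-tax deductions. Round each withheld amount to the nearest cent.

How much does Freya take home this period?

401(k): $13,704.36 × 0.0875 = $1,199.13
HSA contribution: $323.72
Pre-tax total = $1,199.13 + $323.72 = $1,522.85
Taxable wages = $13,704.36 − $1,522.85 = $12,181.51
City income tax: $12,181.51 × 0.016 = $194.90
State income tax: $12,181.51 × 0.06 = $730.89
Federal tax withheld: $12,181.51 × 0.255 = $3,106.29
State unemployment insurance (employee share): $13,704.36 × 0.004 = $54.82
Employee stock purchase plan: $13,704.36 × 0.0284 = $389.20
Medical insurance premium: $141.29
Parking deduction: $329.82
Total deductions = $1,199.13 + $323.72 + $194.90 + $730.89 + $3,106.29 + $54.82 + $389.20 + $141.29 + $329.82 = $6,470.06
Net pay = $13,704.36 − $6,470.06 = $7,234.30

$7,234.30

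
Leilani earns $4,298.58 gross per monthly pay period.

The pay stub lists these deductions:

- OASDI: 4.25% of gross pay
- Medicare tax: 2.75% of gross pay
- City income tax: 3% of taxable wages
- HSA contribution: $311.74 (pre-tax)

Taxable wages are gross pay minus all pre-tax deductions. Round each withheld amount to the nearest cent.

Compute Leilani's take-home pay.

HSA contribution: $311.74
Taxable wages = $4,298.58 − $311.74 = $3,986.84
City income tax: $3,986.84 × 0.03 = $119.61
OASDI: $4,298.58 × 0.0425 = $182.69
Medicare tax: $4,298.58 × 0.0275 = $118.21
Total deductions = $311.74 + $119.61 + $182.69 + $118.21 = $732.25
Net pay = $4,298.58 − $732.25 = $3,566.33

$3,566.33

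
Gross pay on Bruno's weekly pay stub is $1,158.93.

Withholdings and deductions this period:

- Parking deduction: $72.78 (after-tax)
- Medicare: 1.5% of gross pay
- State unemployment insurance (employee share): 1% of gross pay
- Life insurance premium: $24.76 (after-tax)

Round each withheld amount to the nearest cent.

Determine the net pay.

$1,032.42

Medicare: $1,158.93 × 0.015 = $17.38
State unemployment insurance (employee share): $1,158.93 × 0.01 = $11.59
Life insurance premium: $24.76
Parking deduction: $72.78
Total deductions = $17.38 + $11.59 + $24.76 + $72.78 = $126.51
Net pay = $1,158.93 − $126.51 = $1,032.42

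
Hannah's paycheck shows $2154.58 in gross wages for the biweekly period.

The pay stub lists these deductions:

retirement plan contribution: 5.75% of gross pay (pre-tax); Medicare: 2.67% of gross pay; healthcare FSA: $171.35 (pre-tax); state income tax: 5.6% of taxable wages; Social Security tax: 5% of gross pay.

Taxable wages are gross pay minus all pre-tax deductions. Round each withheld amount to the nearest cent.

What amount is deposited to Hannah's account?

$1589.96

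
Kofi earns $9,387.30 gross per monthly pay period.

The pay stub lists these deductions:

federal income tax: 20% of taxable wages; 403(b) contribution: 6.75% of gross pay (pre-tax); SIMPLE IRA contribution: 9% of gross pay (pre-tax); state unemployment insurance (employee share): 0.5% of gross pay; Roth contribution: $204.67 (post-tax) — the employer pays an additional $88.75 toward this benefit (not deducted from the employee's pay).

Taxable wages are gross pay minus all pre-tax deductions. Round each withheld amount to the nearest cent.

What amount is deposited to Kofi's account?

$6,075.43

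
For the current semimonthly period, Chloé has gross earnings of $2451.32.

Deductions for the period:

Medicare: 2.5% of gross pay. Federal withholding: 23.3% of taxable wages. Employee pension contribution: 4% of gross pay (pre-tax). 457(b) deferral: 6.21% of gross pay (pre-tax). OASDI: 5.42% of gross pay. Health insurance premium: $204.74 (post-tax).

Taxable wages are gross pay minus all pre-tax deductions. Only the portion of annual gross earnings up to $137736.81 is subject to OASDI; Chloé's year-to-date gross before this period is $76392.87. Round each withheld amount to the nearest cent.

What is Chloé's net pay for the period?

$1289.32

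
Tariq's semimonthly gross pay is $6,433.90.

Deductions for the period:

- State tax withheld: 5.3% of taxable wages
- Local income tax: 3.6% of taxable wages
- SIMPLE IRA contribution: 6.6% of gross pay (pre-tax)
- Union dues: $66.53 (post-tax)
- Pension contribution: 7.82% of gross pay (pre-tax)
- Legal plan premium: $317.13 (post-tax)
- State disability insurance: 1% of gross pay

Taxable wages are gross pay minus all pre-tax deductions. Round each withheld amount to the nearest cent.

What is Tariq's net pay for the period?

$4,568.09

Pension contribution: $6,433.90 × 0.0782 = $503.13
SIMPLE IRA contribution: $6,433.90 × 0.066 = $424.64
Pre-tax total = $503.13 + $424.64 = $927.77
Taxable wages = $6,433.90 − $927.77 = $5,506.13
State tax withheld: $5,506.13 × 0.053 = $291.82
Local income tax: $5,506.13 × 0.036 = $198.22
State disability insurance: $6,433.90 × 0.01 = $64.34
Legal plan premium: $317.13
Union dues: $66.53
Total deductions = $503.13 + $424.64 + $291.82 + $198.22 + $64.34 + $317.13 + $66.53 = $1,865.81
Net pay = $6,433.90 − $1,865.81 = $4,568.09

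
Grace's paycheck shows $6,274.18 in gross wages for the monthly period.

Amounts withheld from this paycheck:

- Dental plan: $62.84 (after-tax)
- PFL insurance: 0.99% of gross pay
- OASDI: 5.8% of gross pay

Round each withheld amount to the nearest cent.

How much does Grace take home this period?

$5,785.33

OASDI: $6,274.18 × 0.058 = $363.90
PFL insurance: $6,274.18 × 0.0099 = $62.11
Dental plan: $62.84
Total deductions = $363.90 + $62.11 + $62.84 = $488.85
Net pay = $6,274.18 − $488.85 = $5,785.33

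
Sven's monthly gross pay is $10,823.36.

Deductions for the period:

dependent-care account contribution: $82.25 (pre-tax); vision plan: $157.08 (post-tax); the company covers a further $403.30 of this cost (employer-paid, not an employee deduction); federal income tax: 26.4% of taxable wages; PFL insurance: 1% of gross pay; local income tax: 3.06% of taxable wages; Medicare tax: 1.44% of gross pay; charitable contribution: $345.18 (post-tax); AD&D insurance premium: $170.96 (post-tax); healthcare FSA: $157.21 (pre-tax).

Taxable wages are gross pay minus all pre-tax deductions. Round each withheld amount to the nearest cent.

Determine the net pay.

$6,528.57

Dependent-care account contribution: $82.25
Healthcare FSA: $157.21
Pre-tax total = $82.25 + $157.21 = $239.46
Taxable wages = $10,823.36 − $239.46 = $10,583.90
Local income tax: $10,583.90 × 0.0306 = $323.87
Federal income tax: $10,583.90 × 0.264 = $2,794.15
PFL insurance: $10,823.36 × 0.01 = $108.23
Medicare tax: $10,823.36 × 0.0144 = $155.86
Vision plan: $157.08
Charitable contribution: $345.18
AD&D insurance premium: $170.96
(Employer's $403.30 toward vision plan is not withheld from the employee.)
Total deductions = $82.25 + $157.21 + $323.87 + $2,794.15 + $108.23 + $155.86 + $157.08 + $345.18 + $170.96 = $4,294.79
Net pay = $10,823.36 − $4,294.79 = $6,528.57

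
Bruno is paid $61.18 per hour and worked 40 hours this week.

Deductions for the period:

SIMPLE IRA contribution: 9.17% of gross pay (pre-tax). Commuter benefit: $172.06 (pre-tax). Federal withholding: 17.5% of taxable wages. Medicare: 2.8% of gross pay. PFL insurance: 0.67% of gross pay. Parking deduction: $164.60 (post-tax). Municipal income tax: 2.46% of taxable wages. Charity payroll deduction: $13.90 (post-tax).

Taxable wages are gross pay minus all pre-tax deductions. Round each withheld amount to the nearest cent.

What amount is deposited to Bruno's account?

$1,377.98

Gross pay: 40 × $61.18 = $2,447.20
SIMPLE IRA contribution: $2,447.20 × 0.0917 = $224.41
Commuter benefit: $172.06
Pre-tax total = $224.41 + $172.06 = $396.47
Taxable wages = $2,447.20 − $396.47 = $2,050.73
Federal withholding: $2,050.73 × 0.175 = $358.88
Municipal income tax: $2,050.73 × 0.0246 = $50.45
PFL insurance: $2,447.20 × 0.0067 = $16.40
Medicare: $2,447.20 × 0.028 = $68.52
Charity payroll deduction: $13.90
Parking deduction: $164.60
Total deductions = $224.41 + $172.06 + $358.88 + $50.45 + $16.40 + $68.52 + $13.90 + $164.60 = $1,069.22
Net pay = $2,447.20 − $1,069.22 = $1,377.98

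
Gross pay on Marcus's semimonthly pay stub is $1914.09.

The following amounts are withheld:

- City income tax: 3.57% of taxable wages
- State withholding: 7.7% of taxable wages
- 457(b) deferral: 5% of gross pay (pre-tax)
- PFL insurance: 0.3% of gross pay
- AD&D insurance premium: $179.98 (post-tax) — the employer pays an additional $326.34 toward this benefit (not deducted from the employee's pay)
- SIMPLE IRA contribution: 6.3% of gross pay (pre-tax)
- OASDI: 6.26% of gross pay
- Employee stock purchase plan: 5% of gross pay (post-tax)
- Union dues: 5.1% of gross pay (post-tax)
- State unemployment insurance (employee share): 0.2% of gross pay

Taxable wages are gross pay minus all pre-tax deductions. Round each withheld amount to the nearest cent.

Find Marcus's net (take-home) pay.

457(b) deferral: $1914.09 × 0.05 = $95.70
SIMPLE IRA contribution: $1914.09 × 0.063 = $120.59
Pre-tax total = $95.70 + $120.59 = $216.29
Taxable wages = $1914.09 − $216.29 = $1697.80
State withholding: $1697.80 × 0.077 = $130.73
City income tax: $1697.80 × 0.0357 = $60.61
PFL insurance: $1914.09 × 0.003 = $5.74
OASDI: $1914.09 × 0.0626 = $119.82
State unemployment insurance (employee share): $1914.09 × 0.002 = $3.83
Union dues: $1914.09 × 0.051 = $97.62
AD&D insurance premium: $179.98
Employee stock purchase plan: $1914.09 × 0.05 = $95.70
(Employer's $326.34 toward AD&D insurance premium is not withheld from the employee.)
Total deductions = $95.70 + $120.59 + $130.73 + $60.61 + $5.74 + $119.82 + $3.83 + $97.62 + $179.98 + $95.70 = $910.32
Net pay = $1914.09 − $910.32 = $1003.77

$1003.77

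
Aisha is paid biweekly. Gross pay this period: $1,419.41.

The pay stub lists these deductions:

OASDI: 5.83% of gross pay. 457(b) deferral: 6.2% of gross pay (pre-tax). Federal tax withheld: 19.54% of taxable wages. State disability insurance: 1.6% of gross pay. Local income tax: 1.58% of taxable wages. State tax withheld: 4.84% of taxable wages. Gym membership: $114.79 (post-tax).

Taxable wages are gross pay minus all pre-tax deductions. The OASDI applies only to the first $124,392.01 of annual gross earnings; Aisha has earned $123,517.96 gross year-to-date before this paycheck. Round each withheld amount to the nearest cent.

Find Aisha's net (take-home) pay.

$797.31

457(b) deferral: $1,419.41 × 0.062 = $88.00
Taxable wages = $1,419.41 − $88.00 = $1,331.41
Local income tax: $1,331.41 × 0.0158 = $21.04
State tax withheld: $1,331.41 × 0.0484 = $64.44
Federal tax withheld: $1,331.41 × 0.1954 = $260.16
State disability insurance: $1,419.41 × 0.016 = $22.71
OASDI: only $124,392.01 − $123,517.96 = $874.05 of this check is subject → $874.05 × 0.0583 = $50.96
Gym membership: $114.79
Total deductions = $88.00 + $21.04 + $64.44 + $260.16 + $22.71 + $50.96 + $114.79 = $622.10
Net pay = $1,419.41 − $622.10 = $797.31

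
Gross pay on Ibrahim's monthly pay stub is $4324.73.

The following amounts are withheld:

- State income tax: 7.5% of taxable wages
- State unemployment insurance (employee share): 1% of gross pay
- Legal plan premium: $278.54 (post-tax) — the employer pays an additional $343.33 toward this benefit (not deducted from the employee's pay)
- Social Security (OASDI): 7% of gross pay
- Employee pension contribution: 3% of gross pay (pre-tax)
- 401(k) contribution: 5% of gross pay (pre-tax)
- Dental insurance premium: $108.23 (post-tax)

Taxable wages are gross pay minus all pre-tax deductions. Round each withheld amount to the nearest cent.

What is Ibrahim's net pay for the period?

$2947.59

401(k) contribution: $4324.73 × 0.05 = $216.24
Employee pension contribution: $4324.73 × 0.03 = $129.74
Pre-tax total = $216.24 + $129.74 = $345.98
Taxable wages = $4324.73 − $345.98 = $3978.75
State income tax: $3978.75 × 0.075 = $298.41
State unemployment insurance (employee share): $4324.73 × 0.01 = $43.25
Social Security (OASDI): $4324.73 × 0.07 = $302.73
Legal plan premium: $278.54
Dental insurance premium: $108.23
(Employer's $343.33 toward legal plan premium is not withheld from the employee.)
Total deductions = $216.24 + $129.74 + $298.41 + $43.25 + $302.73 + $278.54 + $108.23 = $1377.14
Net pay = $4324.73 − $1377.14 = $2947.59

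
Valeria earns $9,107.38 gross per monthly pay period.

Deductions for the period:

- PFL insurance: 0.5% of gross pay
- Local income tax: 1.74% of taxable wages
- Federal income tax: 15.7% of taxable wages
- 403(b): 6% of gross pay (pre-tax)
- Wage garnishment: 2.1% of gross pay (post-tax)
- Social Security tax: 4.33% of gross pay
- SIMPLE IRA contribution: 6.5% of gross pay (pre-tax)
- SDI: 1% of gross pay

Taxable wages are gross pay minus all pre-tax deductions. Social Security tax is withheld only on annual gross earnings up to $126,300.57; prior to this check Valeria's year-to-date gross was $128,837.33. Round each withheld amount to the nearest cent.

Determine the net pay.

$6,251.31

403(b): $9,107.38 × 0.06 = $546.44
SIMPLE IRA contribution: $9,107.38 × 0.065 = $591.98
Pre-tax total = $546.44 + $591.98 = $1,138.42
Taxable wages = $9,107.38 − $1,138.42 = $7,968.96
Local income tax: $7,968.96 × 0.0174 = $138.66
Federal income tax: $7,968.96 × 0.157 = $1,251.13
PFL insurance: $9,107.38 × 0.005 = $45.54
Social Security tax: annual cap $126,300.57 already reached (YTD $128,837.33), so $0.00
SDI: $9,107.38 × 0.01 = $91.07
Wage garnishment: $9,107.38 × 0.021 = $191.25
Total deductions = $546.44 + $591.98 + $138.66 + $1,251.13 + $45.54 + $0.00 + $91.07 + $191.25 = $2,856.07
Net pay = $9,107.38 − $2,856.07 = $6,251.31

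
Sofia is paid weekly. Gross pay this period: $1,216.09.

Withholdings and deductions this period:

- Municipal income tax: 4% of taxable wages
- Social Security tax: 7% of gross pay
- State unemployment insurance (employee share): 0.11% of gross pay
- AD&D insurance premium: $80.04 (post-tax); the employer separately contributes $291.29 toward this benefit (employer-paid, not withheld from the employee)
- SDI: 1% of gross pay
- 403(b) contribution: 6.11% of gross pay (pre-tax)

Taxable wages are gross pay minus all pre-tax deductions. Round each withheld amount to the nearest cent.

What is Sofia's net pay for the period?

$917.45

403(b) contribution: $1,216.09 × 0.0611 = $74.30
Taxable wages = $1,216.09 − $74.30 = $1,141.79
Municipal income tax: $1,141.79 × 0.04 = $45.67
SDI: $1,216.09 × 0.01 = $12.16
Social Security tax: $1,216.09 × 0.07 = $85.13
State unemployment insurance (employee share): $1,216.09 × 0.0011 = $1.34
AD&D insurance premium: $80.04
(Employer's $291.29 toward AD&D insurance premium is not withheld from the employee.)
Total deductions = $74.30 + $45.67 + $12.16 + $85.13 + $1.34 + $80.04 = $298.64
Net pay = $1,216.09 − $298.64 = $917.45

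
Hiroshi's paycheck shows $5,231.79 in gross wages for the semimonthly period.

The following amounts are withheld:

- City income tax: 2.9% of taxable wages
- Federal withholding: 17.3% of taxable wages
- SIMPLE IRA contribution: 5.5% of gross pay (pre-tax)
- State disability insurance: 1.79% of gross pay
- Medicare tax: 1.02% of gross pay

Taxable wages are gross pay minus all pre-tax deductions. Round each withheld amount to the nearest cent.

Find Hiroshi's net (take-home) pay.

$3,798.33

SIMPLE IRA contribution: $5,231.79 × 0.055 = $287.75
Taxable wages = $5,231.79 − $287.75 = $4,944.04
Federal withholding: $4,944.04 × 0.173 = $855.32
City income tax: $4,944.04 × 0.029 = $143.38
State disability insurance: $5,231.79 × 0.0179 = $93.65
Medicare tax: $5,231.79 × 0.0102 = $53.36
Total deductions = $287.75 + $855.32 + $143.38 + $93.65 + $53.36 = $1,433.46
Net pay = $5,231.79 − $1,433.46 = $3,798.33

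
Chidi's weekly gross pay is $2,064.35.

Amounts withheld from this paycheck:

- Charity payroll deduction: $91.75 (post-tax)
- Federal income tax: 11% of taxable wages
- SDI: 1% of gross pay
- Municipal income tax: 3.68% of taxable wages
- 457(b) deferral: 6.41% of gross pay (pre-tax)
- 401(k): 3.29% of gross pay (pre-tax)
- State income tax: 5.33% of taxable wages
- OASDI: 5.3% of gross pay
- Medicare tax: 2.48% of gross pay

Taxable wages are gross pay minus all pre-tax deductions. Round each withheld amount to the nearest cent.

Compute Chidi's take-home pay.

401(k): $2,064.35 × 0.0329 = $67.92
457(b) deferral: $2,064.35 × 0.0641 = $132.32
Pre-tax total = $67.92 + $132.32 = $200.24
Taxable wages = $2,064.35 − $200.24 = $1,864.11
Federal income tax: $1,864.11 × 0.11 = $205.05
State income tax: $1,864.11 × 0.0533 = $99.36
Municipal income tax: $1,864.11 × 0.0368 = $68.60
Medicare tax: $2,064.35 × 0.0248 = $51.20
SDI: $2,064.35 × 0.01 = $20.64
OASDI: $2,064.35 × 0.053 = $109.41
Charity payroll deduction: $91.75
Total deductions = $67.92 + $132.32 + $205.05 + $99.36 + $68.60 + $51.20 + $20.64 + $109.41 + $91.75 = $846.25
Net pay = $2,064.35 − $846.25 = $1,218.10

$1,218.10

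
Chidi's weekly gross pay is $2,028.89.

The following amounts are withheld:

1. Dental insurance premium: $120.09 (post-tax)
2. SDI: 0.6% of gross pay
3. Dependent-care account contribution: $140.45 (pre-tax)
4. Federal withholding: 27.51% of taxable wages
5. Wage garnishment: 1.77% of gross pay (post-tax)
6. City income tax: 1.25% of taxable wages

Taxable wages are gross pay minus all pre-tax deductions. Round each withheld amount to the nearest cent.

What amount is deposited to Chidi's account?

$1,177.15

Dependent-care account contribution: $140.45
Taxable wages = $2,028.89 − $140.45 = $1,888.44
City income tax: $1,888.44 × 0.0125 = $23.61
Federal withholding: $1,888.44 × 0.2751 = $519.51
SDI: $2,028.89 × 0.006 = $12.17
Wage garnishment: $2,028.89 × 0.0177 = $35.91
Dental insurance premium: $120.09
Total deductions = $140.45 + $23.61 + $519.51 + $12.17 + $35.91 + $120.09 = $851.74
Net pay = $2,028.89 − $851.74 = $1,177.15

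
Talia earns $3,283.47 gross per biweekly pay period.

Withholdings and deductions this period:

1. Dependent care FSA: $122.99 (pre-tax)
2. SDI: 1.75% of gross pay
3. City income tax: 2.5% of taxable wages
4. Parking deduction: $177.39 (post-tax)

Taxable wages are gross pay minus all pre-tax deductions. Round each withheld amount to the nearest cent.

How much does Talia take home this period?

$2,846.62

Dependent care FSA: $122.99
Taxable wages = $3,283.47 − $122.99 = $3,160.48
City income tax: $3,160.48 × 0.025 = $79.01
SDI: $3,283.47 × 0.0175 = $57.46
Parking deduction: $177.39
Total deductions = $122.99 + $79.01 + $57.46 + $177.39 = $436.85
Net pay = $3,283.47 − $436.85 = $2,846.62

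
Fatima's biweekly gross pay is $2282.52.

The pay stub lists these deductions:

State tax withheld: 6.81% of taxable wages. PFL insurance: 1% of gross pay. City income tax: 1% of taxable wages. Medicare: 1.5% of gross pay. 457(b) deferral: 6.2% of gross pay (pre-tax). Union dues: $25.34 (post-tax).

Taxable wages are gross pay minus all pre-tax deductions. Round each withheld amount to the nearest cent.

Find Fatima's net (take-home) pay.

$1891.38

457(b) deferral: $2282.52 × 0.062 = $141.52
Taxable wages = $2282.52 − $141.52 = $2141.00
State tax withheld: $2141.00 × 0.0681 = $145.80
City income tax: $2141.00 × 0.01 = $21.41
PFL insurance: $2282.52 × 0.01 = $22.83
Medicare: $2282.52 × 0.015 = $34.24
Union dues: $25.34
Total deductions = $141.52 + $145.80 + $21.41 + $22.83 + $34.24 + $25.34 = $391.14
Net pay = $2282.52 − $391.14 = $1891.38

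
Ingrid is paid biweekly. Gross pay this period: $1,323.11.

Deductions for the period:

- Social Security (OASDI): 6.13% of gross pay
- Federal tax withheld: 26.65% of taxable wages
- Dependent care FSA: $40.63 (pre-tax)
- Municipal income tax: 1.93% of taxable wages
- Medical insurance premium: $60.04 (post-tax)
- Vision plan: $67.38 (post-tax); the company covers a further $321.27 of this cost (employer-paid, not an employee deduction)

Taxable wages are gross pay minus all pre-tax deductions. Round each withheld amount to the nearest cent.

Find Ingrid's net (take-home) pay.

$707.42

Dependent care FSA: $40.63
Taxable wages = $1,323.11 − $40.63 = $1,282.48
Federal tax withheld: $1,282.48 × 0.2665 = $341.78
Municipal income tax: $1,282.48 × 0.0193 = $24.75
Social Security (OASDI): $1,323.11 × 0.0613 = $81.11
Medical insurance premium: $60.04
Vision plan: $67.38
(Employer's $321.27 toward vision plan is not withheld from the employee.)
Total deductions = $40.63 + $341.78 + $24.75 + $81.11 + $60.04 + $67.38 = $615.69
Net pay = $1,323.11 − $615.69 = $707.42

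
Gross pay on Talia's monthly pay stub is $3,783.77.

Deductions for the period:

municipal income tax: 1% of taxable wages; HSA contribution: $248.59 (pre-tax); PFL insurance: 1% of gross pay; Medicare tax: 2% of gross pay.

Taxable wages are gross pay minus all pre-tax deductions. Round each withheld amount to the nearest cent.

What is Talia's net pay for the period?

$3,386.31

HSA contribution: $248.59
Taxable wages = $3,783.77 − $248.59 = $3,535.18
Municipal income tax: $3,535.18 × 0.01 = $35.35
PFL insurance: $3,783.77 × 0.01 = $37.84
Medicare tax: $3,783.77 × 0.02 = $75.68
Total deductions = $248.59 + $35.35 + $37.84 + $75.68 = $397.46
Net pay = $3,783.77 − $397.46 = $3,386.31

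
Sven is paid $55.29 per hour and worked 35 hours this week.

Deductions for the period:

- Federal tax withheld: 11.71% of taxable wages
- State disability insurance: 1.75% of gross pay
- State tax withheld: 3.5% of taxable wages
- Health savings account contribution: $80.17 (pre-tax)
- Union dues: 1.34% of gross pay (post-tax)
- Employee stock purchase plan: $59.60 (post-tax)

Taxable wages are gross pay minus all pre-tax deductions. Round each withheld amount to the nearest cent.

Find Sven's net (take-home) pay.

$1453.44

Gross pay: 35 × $55.29 = $1935.15
Health savings account contribution: $80.17
Taxable wages = $1935.15 − $80.17 = $1854.98
State tax withheld: $1854.98 × 0.035 = $64.92
Federal tax withheld: $1854.98 × 0.1171 = $217.22
State disability insurance: $1935.15 × 0.0175 = $33.87
Union dues: $1935.15 × 0.0134 = $25.93
Employee stock purchase plan: $59.60
Total deductions = $80.17 + $64.92 + $217.22 + $33.87 + $25.93 + $59.60 = $481.71
Net pay = $1935.15 − $481.71 = $1453.44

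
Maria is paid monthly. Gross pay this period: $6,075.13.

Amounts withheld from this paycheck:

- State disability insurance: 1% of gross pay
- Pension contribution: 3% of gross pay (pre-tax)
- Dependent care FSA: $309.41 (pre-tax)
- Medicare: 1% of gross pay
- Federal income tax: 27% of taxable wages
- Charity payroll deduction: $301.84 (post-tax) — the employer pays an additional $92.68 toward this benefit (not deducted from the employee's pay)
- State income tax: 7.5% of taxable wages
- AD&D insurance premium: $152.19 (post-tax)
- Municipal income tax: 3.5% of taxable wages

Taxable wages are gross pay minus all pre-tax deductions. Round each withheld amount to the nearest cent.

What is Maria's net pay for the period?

$2,886.22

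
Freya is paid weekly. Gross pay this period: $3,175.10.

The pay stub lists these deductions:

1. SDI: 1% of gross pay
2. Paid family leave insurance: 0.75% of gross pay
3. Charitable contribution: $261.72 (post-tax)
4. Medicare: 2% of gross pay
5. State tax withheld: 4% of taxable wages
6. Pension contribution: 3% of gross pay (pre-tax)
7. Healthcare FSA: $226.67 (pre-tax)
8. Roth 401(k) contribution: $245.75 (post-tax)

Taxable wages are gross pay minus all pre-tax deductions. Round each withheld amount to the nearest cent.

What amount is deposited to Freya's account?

$2,112.52

Pension contribution: $3,175.10 × 0.03 = $95.25
Healthcare FSA: $226.67
Pre-tax total = $95.25 + $226.67 = $321.92
Taxable wages = $3,175.10 − $321.92 = $2,853.18
State tax withheld: $2,853.18 × 0.04 = $114.13
SDI: $3,175.10 × 0.01 = $31.75
Paid family leave insurance: $3,175.10 × 0.0075 = $23.81
Medicare: $3,175.10 × 0.02 = $63.50
Charitable contribution: $261.72
Roth 401(k) contribution: $245.75
Total deductions = $95.25 + $226.67 + $114.13 + $31.75 + $23.81 + $63.50 + $261.72 + $245.75 = $1,062.58
Net pay = $3,175.10 − $1,062.58 = $2,112.52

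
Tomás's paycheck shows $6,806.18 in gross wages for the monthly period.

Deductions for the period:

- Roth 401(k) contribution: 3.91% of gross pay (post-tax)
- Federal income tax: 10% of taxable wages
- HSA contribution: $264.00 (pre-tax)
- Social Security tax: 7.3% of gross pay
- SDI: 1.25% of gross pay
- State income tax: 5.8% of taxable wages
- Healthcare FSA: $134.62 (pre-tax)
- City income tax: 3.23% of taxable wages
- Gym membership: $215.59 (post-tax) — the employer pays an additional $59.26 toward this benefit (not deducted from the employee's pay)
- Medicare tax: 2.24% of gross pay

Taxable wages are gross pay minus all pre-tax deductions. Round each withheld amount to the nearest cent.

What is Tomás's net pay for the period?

$3,972.10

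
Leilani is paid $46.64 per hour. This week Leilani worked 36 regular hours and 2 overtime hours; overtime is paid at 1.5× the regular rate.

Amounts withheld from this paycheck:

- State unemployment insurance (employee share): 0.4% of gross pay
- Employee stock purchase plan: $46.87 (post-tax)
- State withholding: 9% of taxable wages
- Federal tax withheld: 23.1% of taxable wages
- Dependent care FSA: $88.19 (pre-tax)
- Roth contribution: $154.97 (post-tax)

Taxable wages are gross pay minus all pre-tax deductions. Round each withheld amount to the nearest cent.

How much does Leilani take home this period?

$966.07

Regular pay: 36 × $46.64 = $1,679.04
Overtime pay: 2 × $46.64 × 1.5 = $139.92
Gross pay = $1,679.04 + $139.92 = $1,818.96
Dependent care FSA: $88.19
Taxable wages = $1,818.96 − $88.19 = $1,730.77
Federal tax withheld: $1,730.77 × 0.231 = $399.81
State withholding: $1,730.77 × 0.09 = $155.77
State unemployment insurance (employee share): $1,818.96 × 0.004 = $7.28
Roth contribution: $154.97
Employee stock purchase plan: $46.87
Total deductions = $88.19 + $399.81 + $155.77 + $7.28 + $154.97 + $46.87 = $852.89
Net pay = $1,818.96 − $852.89 = $966.07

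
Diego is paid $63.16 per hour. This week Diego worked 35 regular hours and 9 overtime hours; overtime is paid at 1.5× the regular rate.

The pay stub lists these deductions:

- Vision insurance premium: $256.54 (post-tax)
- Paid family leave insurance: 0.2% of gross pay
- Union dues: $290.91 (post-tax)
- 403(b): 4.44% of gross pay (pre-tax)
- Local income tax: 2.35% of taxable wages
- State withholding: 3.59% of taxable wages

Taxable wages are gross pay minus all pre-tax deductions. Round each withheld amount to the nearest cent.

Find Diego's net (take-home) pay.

$2,199.79

Regular pay: 35 × $63.16 = $2,210.60
Overtime pay: 9 × $63.16 × 1.5 = $852.66
Gross pay = $2,210.60 + $852.66 = $3,063.26
403(b): $3,063.26 × 0.0444 = $136.01
Taxable wages = $3,063.26 − $136.01 = $2,927.25
State withholding: $2,927.25 × 0.0359 = $105.09
Local income tax: $2,927.25 × 0.0235 = $68.79
Paid family leave insurance: $3,063.26 × 0.002 = $6.13
Vision insurance premium: $256.54
Union dues: $290.91
Total deductions = $136.01 + $105.09 + $68.79 + $6.13 + $256.54 + $290.91 = $863.47
Net pay = $3,063.26 − $863.47 = $2,199.79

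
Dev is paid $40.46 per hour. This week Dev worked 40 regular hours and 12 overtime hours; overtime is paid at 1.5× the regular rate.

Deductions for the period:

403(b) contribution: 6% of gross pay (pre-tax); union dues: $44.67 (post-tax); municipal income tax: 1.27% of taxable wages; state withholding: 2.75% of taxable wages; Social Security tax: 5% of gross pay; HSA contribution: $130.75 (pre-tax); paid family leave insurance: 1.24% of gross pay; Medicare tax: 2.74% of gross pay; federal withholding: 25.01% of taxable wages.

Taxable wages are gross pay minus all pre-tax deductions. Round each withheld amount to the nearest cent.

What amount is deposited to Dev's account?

$1217.32

Regular pay: 40 × $40.46 = $1618.40
Overtime pay: 12 × $40.46 × 1.5 = $728.28
Gross pay = $1618.40 + $728.28 = $2346.68
HSA contribution: $130.75
403(b) contribution: $2346.68 × 0.06 = $140.80
Pre-tax total = $130.75 + $140.80 = $271.55
Taxable wages = $2346.68 − $271.55 = $2075.13
Municipal income tax: $2075.13 × 0.0127 = $26.35
Federal withholding: $2075.13 × 0.2501 = $518.99
State withholding: $2075.13 × 0.0275 = $57.07
Paid family leave insurance: $2346.68 × 0.0124 = $29.10
Medicare tax: $2346.68 × 0.0274 = $64.30
Social Security tax: $2346.68 × 0.05 = $117.33
Union dues: $44.67
Total deductions = $130.75 + $140.80 + $26.35 + $518.99 + $57.07 + $29.10 + $64.30 + $117.33 + $44.67 = $1129.36
Net pay = $2346.68 − $1129.36 = $1217.32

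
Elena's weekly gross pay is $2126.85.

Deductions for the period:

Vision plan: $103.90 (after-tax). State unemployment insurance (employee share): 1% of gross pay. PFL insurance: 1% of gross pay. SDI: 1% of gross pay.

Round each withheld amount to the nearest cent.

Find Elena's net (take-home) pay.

State unemployment insurance (employee share): $2126.85 × 0.01 = $21.27
SDI: $2126.85 × 0.01 = $21.27
PFL insurance: $2126.85 × 0.01 = $21.27
Vision plan: $103.90
Total deductions = $21.27 + $21.27 + $21.27 + $103.90 = $167.71
Net pay = $2126.85 − $167.71 = $1959.14

$1959.14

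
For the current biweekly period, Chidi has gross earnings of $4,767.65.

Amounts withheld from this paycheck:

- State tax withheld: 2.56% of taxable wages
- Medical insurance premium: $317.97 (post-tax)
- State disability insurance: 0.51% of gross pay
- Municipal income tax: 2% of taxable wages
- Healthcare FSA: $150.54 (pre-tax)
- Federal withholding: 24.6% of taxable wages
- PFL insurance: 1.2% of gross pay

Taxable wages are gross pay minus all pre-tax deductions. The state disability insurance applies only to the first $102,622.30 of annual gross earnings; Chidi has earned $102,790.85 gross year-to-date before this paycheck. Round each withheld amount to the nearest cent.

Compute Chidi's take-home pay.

Healthcare FSA: $150.54
Taxable wages = $4,767.65 − $150.54 = $4,617.11
State tax withheld: $4,617.11 × 0.0256 = $118.20
Municipal income tax: $4,617.11 × 0.02 = $92.34
Federal withholding: $4,617.11 × 0.246 = $1,135.81
State disability insurance: annual cap $102,622.30 already reached (YTD $102,790.85), so $0.00
PFL insurance: $4,767.65 × 0.012 = $57.21
Medical insurance premium: $317.97
Total deductions = $150.54 + $118.20 + $92.34 + $1,135.81 + $0.00 + $57.21 + $317.97 = $1,872.07
Net pay = $4,767.65 − $1,872.07 = $2,895.58

$2,895.58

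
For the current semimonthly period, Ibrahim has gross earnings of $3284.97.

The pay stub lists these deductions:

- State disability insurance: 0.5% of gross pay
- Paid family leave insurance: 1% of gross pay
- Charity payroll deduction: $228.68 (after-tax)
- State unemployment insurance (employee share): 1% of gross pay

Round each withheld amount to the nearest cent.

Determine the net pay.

$2974.17

State disability insurance: $3284.97 × 0.005 = $16.42
Paid family leave insurance: $3284.97 × 0.01 = $32.85
State unemployment insurance (employee share): $3284.97 × 0.01 = $32.85
Charity payroll deduction: $228.68
Total deductions = $16.42 + $32.85 + $32.85 + $228.68 = $310.80
Net pay = $3284.97 − $310.80 = $2974.17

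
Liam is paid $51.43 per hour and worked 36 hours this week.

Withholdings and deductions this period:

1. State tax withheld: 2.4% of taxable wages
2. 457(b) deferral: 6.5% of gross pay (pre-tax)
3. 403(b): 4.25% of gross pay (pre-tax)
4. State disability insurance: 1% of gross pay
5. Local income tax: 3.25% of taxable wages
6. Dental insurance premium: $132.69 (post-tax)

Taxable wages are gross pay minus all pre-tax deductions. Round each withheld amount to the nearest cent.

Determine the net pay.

Gross pay: 36 × $51.43 = $1,851.48
403(b): $1,851.48 × 0.0425 = $78.69
457(b) deferral: $1,851.48 × 0.065 = $120.35
Pre-tax total = $78.69 + $120.35 = $199.04
Taxable wages = $1,851.48 − $199.04 = $1,652.44
Local income tax: $1,652.44 × 0.0325 = $53.70
State tax withheld: $1,652.44 × 0.024 = $39.66
State disability insurance: $1,851.48 × 0.01 = $18.51
Dental insurance premium: $132.69
Total deductions = $78.69 + $120.35 + $53.70 + $39.66 + $18.51 + $132.69 = $443.60
Net pay = $1,851.48 − $443.60 = $1,407.88

$1,407.88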